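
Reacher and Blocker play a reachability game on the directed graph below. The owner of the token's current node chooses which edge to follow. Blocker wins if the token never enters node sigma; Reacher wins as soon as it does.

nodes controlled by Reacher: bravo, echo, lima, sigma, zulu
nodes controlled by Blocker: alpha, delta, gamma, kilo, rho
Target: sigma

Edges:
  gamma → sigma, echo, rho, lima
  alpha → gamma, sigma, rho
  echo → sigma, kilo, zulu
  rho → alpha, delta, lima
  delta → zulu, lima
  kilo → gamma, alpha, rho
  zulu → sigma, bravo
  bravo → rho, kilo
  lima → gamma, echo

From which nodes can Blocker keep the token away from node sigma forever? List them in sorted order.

A0 = {sigma}
A1: add {echo, zulu} — echo (Reacher) has echo→sigma; zulu (Reacher) has zulu→sigma.
A2: add {lima} — lima (Reacher) has lima→echo.
A3: add {delta} — delta (Blocker): all of {zulu, lima} already in.
A4 = A3; e.g. gamma (Blocker) can still go to rho. Fixed point.
Reacher's attractor = {delta, echo, lima, sigma, zulu}; Blocker avoids the target exactly from the complement.

alpha, bravo, gamma, kilo, rho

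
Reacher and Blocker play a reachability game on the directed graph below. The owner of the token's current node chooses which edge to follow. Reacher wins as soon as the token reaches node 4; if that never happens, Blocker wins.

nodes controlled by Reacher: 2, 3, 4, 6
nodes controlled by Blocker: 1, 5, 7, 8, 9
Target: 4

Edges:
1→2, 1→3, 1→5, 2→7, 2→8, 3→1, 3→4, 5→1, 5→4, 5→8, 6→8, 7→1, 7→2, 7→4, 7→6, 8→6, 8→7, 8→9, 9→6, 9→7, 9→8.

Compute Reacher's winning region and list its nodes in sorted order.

A0 = {4}
A1: add {3} — 3 (Reacher) has 3→4.
A2 = A1; e.g. 1 (Blocker) can still go to 2. Fixed point.
Reacher's winning region = {3, 4}.

3, 4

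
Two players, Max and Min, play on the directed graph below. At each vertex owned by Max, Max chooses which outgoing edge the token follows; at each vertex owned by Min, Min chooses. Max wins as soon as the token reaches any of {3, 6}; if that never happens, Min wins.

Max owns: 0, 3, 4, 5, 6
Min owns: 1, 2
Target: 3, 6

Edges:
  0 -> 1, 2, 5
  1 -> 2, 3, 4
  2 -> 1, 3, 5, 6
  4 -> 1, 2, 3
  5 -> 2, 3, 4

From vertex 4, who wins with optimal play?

Max

A0 = {3, 6}
A1: add {4, 5} — 4 (Max) has 4→3; 5 (Max) has 5→3.
4 ∈ A1, so Max can force the target.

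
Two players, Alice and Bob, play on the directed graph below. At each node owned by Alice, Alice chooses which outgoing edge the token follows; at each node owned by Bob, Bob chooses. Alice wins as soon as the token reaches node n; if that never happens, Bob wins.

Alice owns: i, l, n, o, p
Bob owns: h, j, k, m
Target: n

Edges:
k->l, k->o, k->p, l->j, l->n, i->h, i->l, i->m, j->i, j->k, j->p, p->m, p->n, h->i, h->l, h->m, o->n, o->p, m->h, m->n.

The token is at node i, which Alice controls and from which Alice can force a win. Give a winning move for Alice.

A0 = {n}
A1: add {l, o, p} — l (Alice) has l→n; o (Alice) has o→n; p (Alice) has p→n.
A2: add {i, k} — i (Alice) has i→l; k (Bob): all of {l, o, p} already in.
A3: add {j} — j (Bob): all of {i, k, p} already in.
A4 = A3; e.g. h (Bob) can still go to m. Fixed point.
From i, successor l is in the attractor (rank 1); the other successors h, m are not.

l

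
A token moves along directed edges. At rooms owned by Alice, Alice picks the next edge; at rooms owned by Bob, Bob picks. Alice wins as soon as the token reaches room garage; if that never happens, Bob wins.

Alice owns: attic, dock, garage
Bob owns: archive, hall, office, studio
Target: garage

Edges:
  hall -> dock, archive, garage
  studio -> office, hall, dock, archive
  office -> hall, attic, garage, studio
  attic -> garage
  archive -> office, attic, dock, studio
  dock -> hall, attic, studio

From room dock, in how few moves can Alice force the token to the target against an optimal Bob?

2

A0 = {garage}
A1: add {attic} — attic (Alice) has attic→garage.
A2: add {dock} — dock (Alice) has dock→attic.
A3 = A2; e.g. office (Bob) can still go to hall. Fixed point.
dock enters the attractor at level 2, so Alice can force the target in 2 moves from there.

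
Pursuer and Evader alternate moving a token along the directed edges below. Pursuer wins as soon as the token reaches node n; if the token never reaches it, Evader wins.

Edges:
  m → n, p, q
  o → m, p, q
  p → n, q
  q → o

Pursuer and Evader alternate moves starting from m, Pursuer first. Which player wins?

Track states (vertex, player-to-move).
A0 = {(n,Pursuer), (n,Evader)}
A1: add {(m,Pursuer), (p,Pursuer)}.
(m,Pursuer) ∈ A1 ⇒ Pursuer forces the target.

Pursuer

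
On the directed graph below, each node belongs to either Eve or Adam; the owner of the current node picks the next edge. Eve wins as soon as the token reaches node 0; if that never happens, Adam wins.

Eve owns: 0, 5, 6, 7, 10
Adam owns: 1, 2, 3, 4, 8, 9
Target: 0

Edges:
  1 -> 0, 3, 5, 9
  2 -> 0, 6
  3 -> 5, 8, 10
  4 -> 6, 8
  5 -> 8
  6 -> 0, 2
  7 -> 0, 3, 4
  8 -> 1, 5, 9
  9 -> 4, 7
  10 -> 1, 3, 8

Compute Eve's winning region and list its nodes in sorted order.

A0 = {0}
A1: add {6, 7} — 6 (Eve) has 6→0; 7 (Eve) has 7→0.
A2: add {2} — 2 (Adam): all of {0, 6} already in.
A3 = A2; e.g. 1 (Adam) can still go to 3. Fixed point.
Eve's winning region = {0, 2, 6, 7}.

0, 2, 6, 7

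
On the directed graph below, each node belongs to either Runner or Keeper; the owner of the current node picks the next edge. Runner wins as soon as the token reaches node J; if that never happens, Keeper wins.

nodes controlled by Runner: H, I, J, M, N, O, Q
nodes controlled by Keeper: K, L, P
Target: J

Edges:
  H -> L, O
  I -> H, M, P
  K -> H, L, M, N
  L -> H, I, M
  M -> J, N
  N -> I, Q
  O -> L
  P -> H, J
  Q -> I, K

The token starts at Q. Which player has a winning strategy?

Runner

A0 = {J}
A1: add {M} — M (Runner) has M→J.
A2: add {I} — I (Runner) has I→M.
A3: add {N, Q} — N (Runner) has N→I; Q (Runner) has Q→I.
A4 = A3; e.g. H (Runner) has no edge into A3. Fixed point.
Q ∈ A3, so Runner can force the target.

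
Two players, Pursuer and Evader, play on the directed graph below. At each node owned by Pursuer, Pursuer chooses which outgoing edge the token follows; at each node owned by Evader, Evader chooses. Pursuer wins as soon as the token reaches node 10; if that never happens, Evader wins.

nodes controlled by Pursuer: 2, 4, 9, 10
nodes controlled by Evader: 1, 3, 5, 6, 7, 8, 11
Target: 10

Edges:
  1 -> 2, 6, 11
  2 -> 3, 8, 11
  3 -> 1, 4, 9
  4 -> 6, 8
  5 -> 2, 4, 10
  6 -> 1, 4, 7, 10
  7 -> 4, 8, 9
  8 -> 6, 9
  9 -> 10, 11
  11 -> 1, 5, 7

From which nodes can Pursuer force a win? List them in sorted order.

A0 = {10}
A1: add {9} — 9 (Pursuer) has 9→10.
A2 = A1; e.g. 1 (Evader) can still go to 2. Fixed point.
Pursuer's winning region = {9, 10}.

9, 10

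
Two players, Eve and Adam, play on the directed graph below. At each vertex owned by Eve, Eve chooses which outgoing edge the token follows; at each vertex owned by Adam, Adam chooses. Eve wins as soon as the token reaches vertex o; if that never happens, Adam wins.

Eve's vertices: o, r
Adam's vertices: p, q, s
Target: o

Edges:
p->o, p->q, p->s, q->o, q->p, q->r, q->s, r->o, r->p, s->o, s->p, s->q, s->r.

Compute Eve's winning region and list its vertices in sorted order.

A0 = {o}
A1: add {r} — r (Eve) has r→o.
A2 = A1; e.g. p (Adam) can still go to q. Fixed point.
Eve's winning region = {o, r}.

o, r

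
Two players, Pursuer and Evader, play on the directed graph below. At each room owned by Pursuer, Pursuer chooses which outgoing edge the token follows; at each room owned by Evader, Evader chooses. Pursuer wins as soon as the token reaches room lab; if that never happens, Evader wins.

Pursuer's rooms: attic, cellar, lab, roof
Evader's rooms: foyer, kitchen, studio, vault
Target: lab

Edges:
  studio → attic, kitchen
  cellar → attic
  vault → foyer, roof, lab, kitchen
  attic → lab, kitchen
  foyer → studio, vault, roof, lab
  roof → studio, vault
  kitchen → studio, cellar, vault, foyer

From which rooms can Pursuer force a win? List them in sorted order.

attic, cellar, lab

A0 = {lab}
A1: add {attic} — attic (Pursuer) has attic→lab.
A2: add {cellar} — cellar (Pursuer) has cellar→attic.
A3 = A2; e.g. studio (Evader) can still go to kitchen. Fixed point.
Pursuer's winning region = {attic, cellar, lab}.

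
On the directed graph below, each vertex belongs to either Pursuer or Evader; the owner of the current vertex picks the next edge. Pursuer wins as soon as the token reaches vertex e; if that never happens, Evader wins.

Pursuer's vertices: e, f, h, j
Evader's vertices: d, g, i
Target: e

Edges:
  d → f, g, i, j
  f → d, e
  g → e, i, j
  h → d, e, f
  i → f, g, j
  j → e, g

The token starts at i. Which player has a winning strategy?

A0 = {e}
A1: add {f, h, j} — f (Pursuer) has f→e; h (Pursuer) has h→e; j (Pursuer) has j→e.
A2 = A1; e.g. d (Evader) can still go to g. Fixed point.
i never enters the attractor, so Evader can avoid the target forever.

Evader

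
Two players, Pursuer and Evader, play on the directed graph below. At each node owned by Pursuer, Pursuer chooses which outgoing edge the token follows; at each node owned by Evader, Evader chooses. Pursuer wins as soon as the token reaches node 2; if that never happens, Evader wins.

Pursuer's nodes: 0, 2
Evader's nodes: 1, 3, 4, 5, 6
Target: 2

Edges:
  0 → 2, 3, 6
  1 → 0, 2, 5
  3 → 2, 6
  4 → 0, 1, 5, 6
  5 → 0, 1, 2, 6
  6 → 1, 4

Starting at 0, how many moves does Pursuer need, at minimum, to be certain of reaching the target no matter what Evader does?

1

A0 = {2}
A1: add {0} — 0 (Pursuer) has 0→2.
A2 = A1; e.g. 1 (Evader) can still go to 5. Fixed point.
0 enters the attractor at level 1, so Pursuer can force the target in 1 move from there.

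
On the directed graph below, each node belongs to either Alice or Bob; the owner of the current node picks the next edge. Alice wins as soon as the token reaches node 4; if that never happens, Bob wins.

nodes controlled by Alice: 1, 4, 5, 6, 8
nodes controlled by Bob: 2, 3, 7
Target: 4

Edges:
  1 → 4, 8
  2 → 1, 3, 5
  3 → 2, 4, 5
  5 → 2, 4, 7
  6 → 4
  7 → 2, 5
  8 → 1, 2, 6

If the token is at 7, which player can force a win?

A0 = {4}
A1: add {1, 5, 6} — 1 (Alice) has 1→4; 5 (Alice) has 5→4; 6 (Alice) has 6→4.
A2: add {8} — 8 (Alice) has 8→1.
A3 = A2; e.g. 2 (Bob) can still go to 3. Fixed point.
7 never enters the attractor, so Bob can avoid the target forever.

Bob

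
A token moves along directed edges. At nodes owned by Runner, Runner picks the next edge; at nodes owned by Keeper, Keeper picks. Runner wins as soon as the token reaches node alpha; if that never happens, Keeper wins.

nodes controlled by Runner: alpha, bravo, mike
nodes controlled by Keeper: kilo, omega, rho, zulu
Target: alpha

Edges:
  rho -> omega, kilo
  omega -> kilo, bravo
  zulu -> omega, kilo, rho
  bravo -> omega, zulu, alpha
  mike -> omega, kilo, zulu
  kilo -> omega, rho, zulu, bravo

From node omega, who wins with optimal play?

A0 = {alpha}
A1: add {bravo} — bravo (Runner) has bravo→alpha.
A2 = A1; e.g. omega (Keeper) can still go to kilo. Fixed point.
omega never enters the attractor, so Keeper can avoid the target forever.

Keeper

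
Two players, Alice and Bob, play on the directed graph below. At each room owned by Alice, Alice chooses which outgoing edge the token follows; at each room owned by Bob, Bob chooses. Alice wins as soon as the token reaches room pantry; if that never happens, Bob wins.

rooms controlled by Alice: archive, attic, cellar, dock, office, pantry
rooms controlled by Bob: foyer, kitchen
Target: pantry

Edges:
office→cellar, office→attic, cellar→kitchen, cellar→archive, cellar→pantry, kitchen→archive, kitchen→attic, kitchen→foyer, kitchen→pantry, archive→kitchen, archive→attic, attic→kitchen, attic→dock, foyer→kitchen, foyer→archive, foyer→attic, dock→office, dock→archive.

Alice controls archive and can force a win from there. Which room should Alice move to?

attic

A0 = {pantry}
A1: add {cellar} — cellar (Alice) has cellar→pantry.
A2: add {office} — office (Alice) has office→cellar.
A3: add {dock} — dock (Alice) has dock→office.
A4: add {attic} — attic (Alice) has attic→dock.
A5: add {archive} — archive (Alice) has archive→attic.
A6 = A5; e.g. kitchen (Bob) can still go to foyer. Fixed point.
From archive, successor attic is in the attractor (rank 4); the other successor kitchen is not.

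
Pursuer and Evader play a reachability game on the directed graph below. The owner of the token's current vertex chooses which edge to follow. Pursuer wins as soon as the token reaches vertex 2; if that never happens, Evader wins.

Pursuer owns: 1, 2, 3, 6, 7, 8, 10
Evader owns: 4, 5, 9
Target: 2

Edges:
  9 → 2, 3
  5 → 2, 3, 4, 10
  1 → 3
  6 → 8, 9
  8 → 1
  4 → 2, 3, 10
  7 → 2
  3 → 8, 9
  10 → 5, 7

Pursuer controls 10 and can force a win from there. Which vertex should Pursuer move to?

7

A0 = {2}
A1: add {7} — 7 (Pursuer) has 7→2.
A2: add {10} — 10 (Pursuer) has 10→7.
A3 = A2; e.g. 1 (Pursuer) has no edge into A2. Fixed point.
From 10, successor 7 is in the attractor (rank 1); the other successor 5 is not.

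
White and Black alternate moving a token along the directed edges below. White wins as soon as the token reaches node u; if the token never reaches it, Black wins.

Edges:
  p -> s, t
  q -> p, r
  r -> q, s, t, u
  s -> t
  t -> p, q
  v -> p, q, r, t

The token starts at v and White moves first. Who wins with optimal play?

Track states (vertex, player-to-move).
A0 = {(u,White), (u,Black)}
A1: add {(r,White)}.
A2 = A1; e.g. (p,White) stays out. (v,White) never enters ⇒ Black avoids the target.

Black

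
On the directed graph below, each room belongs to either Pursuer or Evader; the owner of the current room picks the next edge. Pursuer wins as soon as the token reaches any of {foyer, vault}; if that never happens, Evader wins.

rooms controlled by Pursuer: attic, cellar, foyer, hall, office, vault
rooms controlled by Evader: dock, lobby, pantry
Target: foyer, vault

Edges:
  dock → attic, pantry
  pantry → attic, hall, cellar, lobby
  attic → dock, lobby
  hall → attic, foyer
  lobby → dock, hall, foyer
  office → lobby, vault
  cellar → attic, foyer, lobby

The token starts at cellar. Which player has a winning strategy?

A0 = {foyer, vault}
A1: add {cellar, hall, office} — office (Pursuer) has office→vault; hall (Pursuer) has hall→foyer; cellar (Pursuer) has cellar→foyer.
A2 = A1; e.g. dock (Evader) can still go to attic. Fixed point.
cellar ∈ A1, so Pursuer can force the target.

Pursuer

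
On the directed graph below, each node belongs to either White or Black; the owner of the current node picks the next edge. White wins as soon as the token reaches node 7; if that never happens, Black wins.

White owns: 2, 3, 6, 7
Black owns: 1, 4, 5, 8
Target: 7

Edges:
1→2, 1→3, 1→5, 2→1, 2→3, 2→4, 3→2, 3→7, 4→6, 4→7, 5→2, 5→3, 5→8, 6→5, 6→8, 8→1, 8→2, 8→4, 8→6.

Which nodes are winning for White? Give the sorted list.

A0 = {7}
A1: add {3} — 3 (White) has 3→7.
A2: add {2} — 2 (White) has 2→3.
A3 = A2; e.g. 1 (Black) can still go to 5. Fixed point.
White's winning region = {2, 3, 7}.

2, 3, 7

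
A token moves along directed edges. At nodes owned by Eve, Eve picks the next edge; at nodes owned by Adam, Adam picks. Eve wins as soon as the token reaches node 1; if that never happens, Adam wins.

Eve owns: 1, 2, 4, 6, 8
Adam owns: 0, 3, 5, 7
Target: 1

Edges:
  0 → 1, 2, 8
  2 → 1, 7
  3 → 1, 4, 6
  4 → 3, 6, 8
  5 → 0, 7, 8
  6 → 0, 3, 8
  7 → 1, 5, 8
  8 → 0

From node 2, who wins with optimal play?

A0 = {1}
A1: add {2} — 2 (Eve) has 2→1.
A2 = A1; e.g. 0 (Adam) can still go to 8. Fixed point.
2 ∈ A1, so Eve can force the target.

Eve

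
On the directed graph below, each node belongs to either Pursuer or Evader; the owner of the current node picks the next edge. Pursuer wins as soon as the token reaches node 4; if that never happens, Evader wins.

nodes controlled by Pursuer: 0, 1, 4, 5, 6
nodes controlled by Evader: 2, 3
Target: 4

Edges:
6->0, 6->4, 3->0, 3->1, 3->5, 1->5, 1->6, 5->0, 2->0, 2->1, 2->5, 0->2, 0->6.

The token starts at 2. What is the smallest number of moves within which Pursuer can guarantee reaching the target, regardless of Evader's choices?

A0 = {4}
A1: add {6} — 6 (Pursuer) has 6→4.
A2: add {0, 1} — 0 (Pursuer) has 0→6; 1 (Pursuer) has 1→6.
A3: add {5} — 5 (Pursuer) has 5→0.
A4: add {2, 3} — 2 (Evader): all of {0, 1, 5} already in; 3 (Evader): all of {0, 1, 5} already in.
A4 = all vertices. Fixed point.
2 enters the attractor at level 4, so Pursuer can force the target in 4 moves from there.

4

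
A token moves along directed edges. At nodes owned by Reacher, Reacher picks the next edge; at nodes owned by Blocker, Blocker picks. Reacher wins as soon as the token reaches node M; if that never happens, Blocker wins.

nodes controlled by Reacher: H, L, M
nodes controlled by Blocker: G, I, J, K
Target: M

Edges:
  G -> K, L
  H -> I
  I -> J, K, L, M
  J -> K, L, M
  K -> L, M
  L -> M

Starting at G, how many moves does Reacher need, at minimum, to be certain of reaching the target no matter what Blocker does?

3

A0 = {M}
A1: add {L} — L (Reacher) has L→M.
A2: add {K} — K (Blocker): all of {L, M} already in.
A3: add {G, J} — G (Blocker): all of {K, L} already in; J (Blocker): all of {K, L, M} already in.
G enters the attractor at level 3, so Reacher can force the target in 3 moves from there.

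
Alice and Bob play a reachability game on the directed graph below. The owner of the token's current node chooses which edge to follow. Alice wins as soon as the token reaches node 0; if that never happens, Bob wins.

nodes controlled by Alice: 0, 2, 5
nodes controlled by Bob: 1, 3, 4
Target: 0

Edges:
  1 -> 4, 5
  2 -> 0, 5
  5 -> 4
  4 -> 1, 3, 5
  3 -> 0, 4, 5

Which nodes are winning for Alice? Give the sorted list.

A0 = {0}
A1: add {2} — 2 (Alice) has 2→0.
A2 = A1; e.g. 1 (Bob) can still go to 4. Fixed point.
Alice's winning region = {0, 2}.

0, 2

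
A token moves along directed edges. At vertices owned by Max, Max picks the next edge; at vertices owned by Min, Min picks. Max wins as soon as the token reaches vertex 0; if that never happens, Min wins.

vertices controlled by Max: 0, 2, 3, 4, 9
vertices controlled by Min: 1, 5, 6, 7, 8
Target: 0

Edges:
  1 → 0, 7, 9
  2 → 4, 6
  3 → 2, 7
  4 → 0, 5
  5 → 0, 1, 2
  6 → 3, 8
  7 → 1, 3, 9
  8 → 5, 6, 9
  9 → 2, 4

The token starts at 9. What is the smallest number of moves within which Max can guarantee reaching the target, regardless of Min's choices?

A0 = {0}
A1: add {4} — 4 (Max) has 4→0.
A2: add {2, 9} — 2 (Max) has 2→4; 9 (Max) has 9→4.
9 enters the attractor at level 2, so Max can force the target in 2 moves from there.

2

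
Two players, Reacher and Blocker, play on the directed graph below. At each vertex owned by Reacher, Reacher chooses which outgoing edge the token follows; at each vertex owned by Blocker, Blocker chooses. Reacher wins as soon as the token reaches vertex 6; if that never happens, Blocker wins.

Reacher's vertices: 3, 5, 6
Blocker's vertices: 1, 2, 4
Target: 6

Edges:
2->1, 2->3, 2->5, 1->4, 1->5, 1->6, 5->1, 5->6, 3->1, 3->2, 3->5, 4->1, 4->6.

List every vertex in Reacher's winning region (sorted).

3, 5, 6

A0 = {6}
A1: add {5} — 5 (Reacher) has 5→6.
A2: add {3} — 3 (Reacher) has 3→5.
A3 = A2; e.g. 1 (Blocker) can still go to 4. Fixed point.
Reacher's winning region = {3, 5, 6}.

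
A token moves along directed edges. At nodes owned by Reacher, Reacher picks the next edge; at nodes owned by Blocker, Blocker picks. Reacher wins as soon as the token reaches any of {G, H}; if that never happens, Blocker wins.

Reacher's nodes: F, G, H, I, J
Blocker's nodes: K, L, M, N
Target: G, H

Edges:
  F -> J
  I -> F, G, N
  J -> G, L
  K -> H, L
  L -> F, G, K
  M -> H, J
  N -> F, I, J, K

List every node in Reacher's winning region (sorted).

A0 = {G, H}
A1: add {I, J} — I (Reacher) has I→G; J (Reacher) has J→G.
A2: add {F, M} — F (Reacher) has F→J; M (Blocker): all of {H, J} already in.
A3 = A2; e.g. K (Blocker) can still go to L. Fixed point.
Reacher's winning region = {F, G, H, I, J, M}.

F, G, H, I, J, M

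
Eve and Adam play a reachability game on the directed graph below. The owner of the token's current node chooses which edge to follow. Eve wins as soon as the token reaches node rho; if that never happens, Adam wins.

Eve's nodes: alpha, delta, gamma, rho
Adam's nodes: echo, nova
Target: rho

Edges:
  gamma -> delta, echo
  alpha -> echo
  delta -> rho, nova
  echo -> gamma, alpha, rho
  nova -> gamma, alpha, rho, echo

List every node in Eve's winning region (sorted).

delta, gamma, rho

A0 = {rho}
A1: add {delta} — delta (Eve) has delta→rho.
A2: add {gamma} — gamma (Eve) has gamma→delta.
A3 = A2; e.g. alpha (Eve) has no edge into A2. Fixed point.
Eve's winning region = {delta, gamma, rho}.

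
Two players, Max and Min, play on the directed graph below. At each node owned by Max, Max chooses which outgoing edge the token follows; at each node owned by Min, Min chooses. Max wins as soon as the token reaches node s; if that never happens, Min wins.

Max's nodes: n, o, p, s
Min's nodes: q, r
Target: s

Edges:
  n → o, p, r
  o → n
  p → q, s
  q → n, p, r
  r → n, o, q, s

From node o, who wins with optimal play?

Max

A0 = {s}
A1: add {p} — p (Max) has p→s.
A2: add {n} — n (Max) has n→p.
A3: add {o} — o (Max) has o→n.
A4 = A3; e.g. q (Min) can still go to r. Fixed point.
o ∈ A3, so Max can force the target.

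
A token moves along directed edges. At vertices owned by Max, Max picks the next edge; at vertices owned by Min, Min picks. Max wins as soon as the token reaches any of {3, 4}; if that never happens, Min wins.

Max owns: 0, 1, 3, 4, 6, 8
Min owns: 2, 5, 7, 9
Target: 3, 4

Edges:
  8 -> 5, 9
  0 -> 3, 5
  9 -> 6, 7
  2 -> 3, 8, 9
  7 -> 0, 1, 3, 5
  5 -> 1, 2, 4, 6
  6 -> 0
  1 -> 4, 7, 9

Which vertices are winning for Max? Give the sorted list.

0, 1, 3, 4, 6

A0 = {3, 4}
A1: add {0, 1} — 0 (Max) has 0→3; 1 (Max) has 1→4.
A2: add {6} — 6 (Max) has 6→0.
A3 = A2; e.g. 2 (Min) can still go to 8. Fixed point.
Max's winning region = {0, 1, 3, 4, 6}.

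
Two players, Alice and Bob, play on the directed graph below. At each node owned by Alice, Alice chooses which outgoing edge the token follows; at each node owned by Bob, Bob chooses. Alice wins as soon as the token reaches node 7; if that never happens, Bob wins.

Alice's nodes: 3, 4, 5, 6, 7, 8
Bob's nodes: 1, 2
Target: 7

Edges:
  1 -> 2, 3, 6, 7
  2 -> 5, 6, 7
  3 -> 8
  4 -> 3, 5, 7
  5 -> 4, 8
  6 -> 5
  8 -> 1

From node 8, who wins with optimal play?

A0 = {7}
A1: add {4} — 4 (Alice) has 4→7.
A2: add {5} — 5 (Alice) has 5→4.
A3: add {6} — 6 (Alice) has 6→5.
A4: add {2} — 2 (Bob): all of {5, 6, 7} already in.
A5 = A4; e.g. 1 (Bob) can still go to 3. Fixed point.
8 never enters the attractor, so Bob can avoid the target forever.

Bob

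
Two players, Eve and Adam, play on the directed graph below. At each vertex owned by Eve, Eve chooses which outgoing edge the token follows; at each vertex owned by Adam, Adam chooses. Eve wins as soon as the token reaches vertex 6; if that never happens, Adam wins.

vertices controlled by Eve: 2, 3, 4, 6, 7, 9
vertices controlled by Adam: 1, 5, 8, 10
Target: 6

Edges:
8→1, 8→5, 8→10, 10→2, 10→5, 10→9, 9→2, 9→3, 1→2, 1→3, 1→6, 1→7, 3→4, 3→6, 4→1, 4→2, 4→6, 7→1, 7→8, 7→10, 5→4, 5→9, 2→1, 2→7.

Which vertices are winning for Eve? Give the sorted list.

3, 4, 5, 6, 9

A0 = {6}
A1: add {3, 4} — 3 (Eve) has 3→6; 4 (Eve) has 4→6.
A2: add {9} — 9 (Eve) has 9→3.
A3: add {5} — 5 (Adam): all of {4, 9} already in.
A4 = A3; e.g. 1 (Adam) can still go to 2. Fixed point.
Eve's winning region = {3, 4, 5, 6, 9}.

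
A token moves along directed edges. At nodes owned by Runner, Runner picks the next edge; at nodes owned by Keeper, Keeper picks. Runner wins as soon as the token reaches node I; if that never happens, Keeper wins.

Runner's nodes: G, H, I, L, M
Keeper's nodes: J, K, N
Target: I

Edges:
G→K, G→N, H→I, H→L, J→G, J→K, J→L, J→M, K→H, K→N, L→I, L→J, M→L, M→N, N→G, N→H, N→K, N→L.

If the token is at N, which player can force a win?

Keeper

A0 = {I}
A1: add {H, L} — H (Runner) has H→I; L (Runner) has L→I.
A2: add {M} — M (Runner) has M→L.
A3 = A2; e.g. G (Runner) has no edge into A2. Fixed point.
N never enters the attractor, so Keeper can avoid the target forever.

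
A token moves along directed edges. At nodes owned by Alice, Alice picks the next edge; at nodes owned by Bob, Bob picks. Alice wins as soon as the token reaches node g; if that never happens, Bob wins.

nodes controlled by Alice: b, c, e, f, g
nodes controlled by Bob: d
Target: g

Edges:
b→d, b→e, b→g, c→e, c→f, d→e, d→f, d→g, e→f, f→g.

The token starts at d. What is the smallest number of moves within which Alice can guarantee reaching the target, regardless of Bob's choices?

A0 = {g}
A1: add {b, f} — b (Alice) has b→g; f (Alice) has f→g.
A2: add {c, e} — c (Alice) has c→f; e (Alice) has e→f.
A3: add {d} — d (Bob): all of {e, f, g} already in.
A3 = all vertices. Fixed point.
d enters the attractor at level 3, so Alice can force the target in 3 moves from there.

3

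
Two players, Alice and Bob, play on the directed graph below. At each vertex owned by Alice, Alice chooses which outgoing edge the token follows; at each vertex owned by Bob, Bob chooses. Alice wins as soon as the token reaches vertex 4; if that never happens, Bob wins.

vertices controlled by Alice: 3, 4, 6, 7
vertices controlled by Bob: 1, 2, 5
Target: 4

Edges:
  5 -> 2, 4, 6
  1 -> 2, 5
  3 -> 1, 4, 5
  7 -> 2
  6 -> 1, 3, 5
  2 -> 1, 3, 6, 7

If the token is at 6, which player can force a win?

Alice

A0 = {4}
A1: add {3} — 3 (Alice) has 3→4.
A2: add {6} — 6 (Alice) has 6→3.
A3 = A2; e.g. 1 (Bob) can still go to 2. Fixed point.
6 ∈ A2, so Alice can force the target.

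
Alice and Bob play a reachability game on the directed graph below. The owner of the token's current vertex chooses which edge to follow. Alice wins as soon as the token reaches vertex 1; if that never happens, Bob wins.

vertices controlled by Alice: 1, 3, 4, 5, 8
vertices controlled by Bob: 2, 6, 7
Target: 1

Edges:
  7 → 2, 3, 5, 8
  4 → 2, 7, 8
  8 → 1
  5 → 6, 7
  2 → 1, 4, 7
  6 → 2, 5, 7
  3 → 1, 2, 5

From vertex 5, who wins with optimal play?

Bob

A0 = {1}
A1: add {3, 8} — 3 (Alice) has 3→1; 8 (Alice) has 8→1.
A2: add {4} — 4 (Alice) has 4→8.
A3 = A2; e.g. 2 (Bob) can still go to 7. Fixed point.
5 never enters the attractor, so Bob can avoid the target forever.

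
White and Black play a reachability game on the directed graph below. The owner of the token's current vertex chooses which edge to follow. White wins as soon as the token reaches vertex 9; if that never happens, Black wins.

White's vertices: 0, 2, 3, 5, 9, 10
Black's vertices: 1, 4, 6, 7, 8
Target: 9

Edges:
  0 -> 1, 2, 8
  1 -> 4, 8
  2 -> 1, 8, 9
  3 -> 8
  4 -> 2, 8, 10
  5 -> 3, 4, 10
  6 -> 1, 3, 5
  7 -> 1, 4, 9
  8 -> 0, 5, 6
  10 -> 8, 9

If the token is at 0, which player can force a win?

A0 = {9}
A1: add {2, 10} — 2 (White) has 2→9; 10 (White) has 10→9.
A2: add {0, 5} — 0 (White) has 0→2; 5 (White) has 5→10.
A3 = A2; e.g. 1 (Black) can still go to 4. Fixed point.
0 ∈ A2, so White can force the target.

White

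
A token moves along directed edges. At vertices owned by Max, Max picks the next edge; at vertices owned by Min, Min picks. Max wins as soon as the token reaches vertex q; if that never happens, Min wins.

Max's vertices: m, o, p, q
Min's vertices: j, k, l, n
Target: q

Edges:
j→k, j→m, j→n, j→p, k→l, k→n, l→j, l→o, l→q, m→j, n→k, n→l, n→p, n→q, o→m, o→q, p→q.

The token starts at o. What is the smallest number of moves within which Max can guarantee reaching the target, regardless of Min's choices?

A0 = {q}
A1: add {o, p} — o (Max) has o→q; p (Max) has p→q.
A2 = A1; e.g. j (Min) can still go to k. Fixed point.
o enters the attractor at level 1, so Max can force the target in 1 move from there.

1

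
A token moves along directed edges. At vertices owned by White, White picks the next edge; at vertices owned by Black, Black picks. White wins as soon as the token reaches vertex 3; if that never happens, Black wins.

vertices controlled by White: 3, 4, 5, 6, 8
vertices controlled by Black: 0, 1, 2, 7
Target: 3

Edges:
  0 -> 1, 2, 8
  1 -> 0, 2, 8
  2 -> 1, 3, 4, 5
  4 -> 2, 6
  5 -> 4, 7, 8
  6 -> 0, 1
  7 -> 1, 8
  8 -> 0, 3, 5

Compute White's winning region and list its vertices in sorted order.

3, 5, 8

A0 = {3}
A1: add {8} — 8 (White) has 8→3.
A2: add {5} — 5 (White) has 5→8.
A3 = A2; e.g. 0 (Black) can still go to 1. Fixed point.
White's winning region = {3, 5, 8}.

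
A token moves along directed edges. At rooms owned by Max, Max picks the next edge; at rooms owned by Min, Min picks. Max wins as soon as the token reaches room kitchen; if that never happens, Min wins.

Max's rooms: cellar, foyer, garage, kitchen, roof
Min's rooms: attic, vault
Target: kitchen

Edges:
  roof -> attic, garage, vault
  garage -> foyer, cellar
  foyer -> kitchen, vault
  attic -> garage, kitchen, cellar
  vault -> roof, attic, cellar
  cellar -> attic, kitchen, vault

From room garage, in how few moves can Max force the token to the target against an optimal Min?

A0 = {kitchen}
A1: add {cellar, foyer} — foyer (Max) has foyer→kitchen; cellar (Max) has cellar→kitchen.
A2: add {garage} — garage (Max) has garage→foyer.
garage enters the attractor at level 2, so Max can force the target in 2 moves from there.

2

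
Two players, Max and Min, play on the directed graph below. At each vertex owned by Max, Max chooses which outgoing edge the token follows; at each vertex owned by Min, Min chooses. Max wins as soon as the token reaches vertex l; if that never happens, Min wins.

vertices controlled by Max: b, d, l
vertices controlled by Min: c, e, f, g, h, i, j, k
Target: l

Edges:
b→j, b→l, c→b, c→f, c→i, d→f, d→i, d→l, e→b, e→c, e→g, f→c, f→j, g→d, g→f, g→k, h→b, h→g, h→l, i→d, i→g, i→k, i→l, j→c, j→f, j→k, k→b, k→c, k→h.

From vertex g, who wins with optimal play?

A0 = {l}
A1: add {b, d} — b (Max) has b→l; d (Max) has d→l.
A2 = A1; e.g. c (Min) can still go to f. Fixed point.
g never enters the attractor, so Min can avoid the target forever.

Min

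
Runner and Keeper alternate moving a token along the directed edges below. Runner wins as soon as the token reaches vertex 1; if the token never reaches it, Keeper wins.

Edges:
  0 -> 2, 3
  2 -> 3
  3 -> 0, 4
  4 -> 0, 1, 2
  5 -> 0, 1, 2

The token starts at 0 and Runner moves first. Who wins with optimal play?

Keeper

Track states (vertex, player-to-move).
A0 = {(1,Runner), (1,Keeper)}
A1: add {(4,Runner), (5,Runner)}.
A2 = A1; e.g. (0,Runner) stays out. (0,Runner) never enters ⇒ Keeper avoids the target.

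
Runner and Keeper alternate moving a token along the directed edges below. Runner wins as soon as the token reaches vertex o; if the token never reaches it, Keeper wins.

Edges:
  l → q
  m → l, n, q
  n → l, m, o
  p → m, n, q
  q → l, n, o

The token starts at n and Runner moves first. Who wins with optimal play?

Track states (vertex, player-to-move).
A0 = {(o,Runner), (o,Keeper)}
A1: add {(n,Runner), (q,Runner)}.
(n,Runner) ∈ A1 ⇒ Runner forces the target.

Runner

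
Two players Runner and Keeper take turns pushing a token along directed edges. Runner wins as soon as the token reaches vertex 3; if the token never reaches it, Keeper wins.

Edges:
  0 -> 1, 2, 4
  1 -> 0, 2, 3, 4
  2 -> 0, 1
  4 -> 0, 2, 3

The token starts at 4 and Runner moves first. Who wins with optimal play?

Track states (vertex, player-to-move).
A0 = {(3,Runner), (3,Keeper)}
A1: add {(1,Runner), (4,Runner)}.
(4,Runner) ∈ A1 ⇒ Runner forces the target.

Runner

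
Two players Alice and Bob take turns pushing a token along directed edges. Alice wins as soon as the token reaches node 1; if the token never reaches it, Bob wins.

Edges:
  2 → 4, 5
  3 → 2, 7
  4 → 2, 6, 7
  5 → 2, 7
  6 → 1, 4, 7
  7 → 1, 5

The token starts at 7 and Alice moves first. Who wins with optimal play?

Track states (vertex, player-to-move).
A0 = {(1,Alice), (1,Bob)}
A1: add {(6,Alice), (7,Alice)}.
(7,Alice) ∈ A1 ⇒ Alice forces the target.

Alice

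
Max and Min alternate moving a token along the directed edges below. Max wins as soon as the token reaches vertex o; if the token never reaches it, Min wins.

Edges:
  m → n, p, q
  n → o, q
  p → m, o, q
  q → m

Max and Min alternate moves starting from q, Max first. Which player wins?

Track states (vertex, player-to-move).
A0 = {(o,Max), (o,Min)}
A1: add {(n,Max), (p,Max)}.
A2 = A1; e.g. (m,Max) stays out. (q,Max) never enters ⇒ Min avoids the target.

Min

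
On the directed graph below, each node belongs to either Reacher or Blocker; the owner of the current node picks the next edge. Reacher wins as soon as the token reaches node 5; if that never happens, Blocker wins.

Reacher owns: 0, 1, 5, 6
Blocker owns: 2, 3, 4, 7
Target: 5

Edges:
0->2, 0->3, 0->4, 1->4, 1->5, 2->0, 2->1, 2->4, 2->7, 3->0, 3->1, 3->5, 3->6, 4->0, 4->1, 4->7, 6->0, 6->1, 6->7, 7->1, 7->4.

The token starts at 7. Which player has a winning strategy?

Blocker

A0 = {5}
A1: add {1} — 1 (Reacher) has 1→5.
A2: add {6} — 6 (Reacher) has 6→1.
A3 = A2; e.g. 0 (Reacher) has no edge into A2. Fixed point.
7 never enters the attractor, so Blocker can avoid the target forever.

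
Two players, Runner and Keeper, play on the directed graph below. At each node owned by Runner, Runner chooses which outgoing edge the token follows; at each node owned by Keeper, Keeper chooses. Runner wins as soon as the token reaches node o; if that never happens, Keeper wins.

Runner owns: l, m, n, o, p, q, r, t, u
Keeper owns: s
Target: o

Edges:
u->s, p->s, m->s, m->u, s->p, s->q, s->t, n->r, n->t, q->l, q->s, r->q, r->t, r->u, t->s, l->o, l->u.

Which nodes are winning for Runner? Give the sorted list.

l, n, o, q, r

A0 = {o}
A1: add {l} — l (Runner) has l→o.
A2: add {q} — q (Runner) has q→l.
A3: add {r} — r (Runner) has r→q.
A4: add {n} — n (Runner) has n→r.
A5 = A4; e.g. m (Runner) has no edge into A4. Fixed point.
Runner's winning region = {l, n, o, q, r}.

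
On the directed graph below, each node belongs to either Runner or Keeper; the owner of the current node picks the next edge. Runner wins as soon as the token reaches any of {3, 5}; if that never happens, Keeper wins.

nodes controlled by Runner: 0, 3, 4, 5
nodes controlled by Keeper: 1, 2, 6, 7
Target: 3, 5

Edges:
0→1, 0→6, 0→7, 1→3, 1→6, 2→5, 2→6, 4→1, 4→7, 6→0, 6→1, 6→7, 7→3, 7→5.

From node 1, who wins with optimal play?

Keeper

A0 = {3, 5}
A1: add {7} — 7 (Keeper): all of {3, 5} already in.
A2: add {0, 4} — 0 (Runner) has 0→7; 4 (Runner) has 4→7.
A3 = A2; e.g. 1 (Keeper) can still go to 6. Fixed point.
1 never enters the attractor, so Keeper can avoid the target forever.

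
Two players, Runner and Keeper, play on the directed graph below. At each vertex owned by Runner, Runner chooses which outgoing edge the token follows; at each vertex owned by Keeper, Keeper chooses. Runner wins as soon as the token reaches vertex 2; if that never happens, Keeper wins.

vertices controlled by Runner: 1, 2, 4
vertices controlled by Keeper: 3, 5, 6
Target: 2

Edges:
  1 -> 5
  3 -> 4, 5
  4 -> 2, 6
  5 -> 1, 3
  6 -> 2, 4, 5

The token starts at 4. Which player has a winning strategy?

A0 = {2}
A1: add {4} — 4 (Runner) has 4→2.
A2 = A1; e.g. 1 (Runner) has no edge into A1. Fixed point.
4 ∈ A1, so Runner can force the target.

Runner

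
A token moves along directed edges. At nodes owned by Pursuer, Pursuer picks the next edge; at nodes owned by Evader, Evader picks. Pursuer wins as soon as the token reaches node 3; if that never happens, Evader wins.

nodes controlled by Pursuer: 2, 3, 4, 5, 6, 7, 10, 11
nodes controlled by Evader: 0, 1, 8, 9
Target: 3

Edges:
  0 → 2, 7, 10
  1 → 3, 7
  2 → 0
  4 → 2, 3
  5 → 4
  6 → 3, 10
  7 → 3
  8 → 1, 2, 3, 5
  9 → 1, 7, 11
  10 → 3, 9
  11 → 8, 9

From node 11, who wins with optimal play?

A0 = {3}
A1: add {4, 6, 7, 10} — 4 (Pursuer) has 4→3; 6 (Pursuer) has 6→3; 7 (Pursuer) has 7→3; 10 (Pursuer) has 10→3.
A2: add {1, 5} — 1 (Evader): all of {3, 7} already in; 5 (Pursuer) has 5→4.
A3 = A2; e.g. 0 (Evader) can still go to 2. Fixed point.
11 never enters the attractor, so Evader can avoid the target forever.

Evader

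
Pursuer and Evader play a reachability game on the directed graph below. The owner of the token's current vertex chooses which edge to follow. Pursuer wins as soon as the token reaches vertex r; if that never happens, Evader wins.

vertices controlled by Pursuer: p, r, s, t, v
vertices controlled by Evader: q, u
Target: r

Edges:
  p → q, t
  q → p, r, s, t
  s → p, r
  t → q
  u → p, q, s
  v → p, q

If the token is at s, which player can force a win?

Pursuer

A0 = {r}
A1: add {s} — s (Pursuer) has s→r.
A2 = A1; e.g. p (Pursuer) has no edge into A1. Fixed point.
s ∈ A1, so Pursuer can force the target.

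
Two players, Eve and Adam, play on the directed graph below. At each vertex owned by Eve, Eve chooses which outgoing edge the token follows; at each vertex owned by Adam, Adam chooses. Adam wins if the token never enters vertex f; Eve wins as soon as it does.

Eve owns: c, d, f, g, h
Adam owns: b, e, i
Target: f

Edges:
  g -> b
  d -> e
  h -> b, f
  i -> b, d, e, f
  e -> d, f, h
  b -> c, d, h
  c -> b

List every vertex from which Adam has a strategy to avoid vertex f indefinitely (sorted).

b, c, d, e, g, i

A0 = {f}
A1: add {h} — h (Eve) has h→f.
A2 = A1; e.g. b (Adam) can still go to c. Fixed point.
Eve's attractor = {f, h}; Adam avoids the target exactly from the complement.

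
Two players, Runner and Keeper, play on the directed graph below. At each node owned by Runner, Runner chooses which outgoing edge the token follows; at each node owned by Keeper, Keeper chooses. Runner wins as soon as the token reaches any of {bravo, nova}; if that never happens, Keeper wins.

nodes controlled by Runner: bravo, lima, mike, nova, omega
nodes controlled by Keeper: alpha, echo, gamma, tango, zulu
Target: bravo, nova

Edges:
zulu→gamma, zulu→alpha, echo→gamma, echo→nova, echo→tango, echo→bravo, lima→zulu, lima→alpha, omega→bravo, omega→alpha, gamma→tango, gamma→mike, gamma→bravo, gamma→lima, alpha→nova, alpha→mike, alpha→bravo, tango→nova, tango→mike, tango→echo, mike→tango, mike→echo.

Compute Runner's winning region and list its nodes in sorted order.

bravo, nova, omega

A0 = {bravo, nova}
A1: add {omega} — omega (Runner) has omega→bravo.
A2 = A1; e.g. gamma (Keeper) can still go to tango. Fixed point.
Runner's winning region = {bravo, nova, omega}.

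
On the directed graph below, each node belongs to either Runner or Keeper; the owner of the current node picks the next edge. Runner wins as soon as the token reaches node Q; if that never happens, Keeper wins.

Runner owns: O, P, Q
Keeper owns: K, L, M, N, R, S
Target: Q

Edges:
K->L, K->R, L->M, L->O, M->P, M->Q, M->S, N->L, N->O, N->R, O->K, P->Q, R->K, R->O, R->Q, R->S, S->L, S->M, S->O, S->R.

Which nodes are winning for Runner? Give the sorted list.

P, Q

A0 = {Q}
A1: add {P} — P (Runner) has P→Q.
A2 = A1; e.g. K (Keeper) can still go to L. Fixed point.
Runner's winning region = {P, Q}.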